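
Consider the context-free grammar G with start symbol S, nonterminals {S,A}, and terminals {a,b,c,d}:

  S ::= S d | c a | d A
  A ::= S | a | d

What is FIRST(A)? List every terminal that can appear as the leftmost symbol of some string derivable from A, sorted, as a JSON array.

Compute FIRST by fixpoint:
pass 1:
  A via A→a: +{a}
  A via A→d: +{d}
  S via S→c a: +{c}
  S via S→d A: +{d}
  FIRST[S]={c,d}  FIRST[A]={a,d}
pass 2:
  A via A→S: +{c}
  FIRST[S]={c,d}  FIRST[A]={a,c,d}
pass 3: (no change)
  FIRST[S]={c,d}  FIRST[A]={a,c,d}

FIRST(A) = ["a", "c", "d"]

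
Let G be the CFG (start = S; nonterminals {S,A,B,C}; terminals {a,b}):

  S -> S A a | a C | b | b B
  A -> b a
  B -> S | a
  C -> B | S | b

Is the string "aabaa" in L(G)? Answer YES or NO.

CNF form of G:
  S -> S X4 | T0 B | T1 C | b
  A -> T0 T1
  B -> S X2 | T0 B | T1 C | a | b
  C -> S X3 | T0 B | T1 C | a | b
  T0 -> b
  T1 -> a
  X2 -> A T1
  X3 -> A T1
  X4 -> A T1

CYK fill:
  cell(0,0) a: {B,C,T1}  orig:{B,C}
  cell(1,1) a: {B,C,T1}  orig:{B,C}
  cell(2,2) b: {B,C,S,T0}  orig:{B,C,S}
  cell(3,3) a: {B,C,T1}  orig:{B,C}
  cell(4,4) a: {B,C,T1}  orig:{B,C}
  cell(0,1) aa: {B,C,S}
  cell(1,2) ab: {B,C,S}
  cell(2,3) ba: {A,B,C,S}
  cell(3,4) aa: {B,C,S}
  cell(0,2) aab: {B,C,S}
  cell(1,3) aba: {B,C,S}
  cell(2,4) baa: {B,C,S,X2,X3,X4}  orig:{B,C,S}
  cell(0,3) aaba: {B,C,S}
  cell(1,4) abaa: {B,C,S}
  cell(0,4) aabaa: {B,C,S}

S ∈ T[0,4] ⇒ YES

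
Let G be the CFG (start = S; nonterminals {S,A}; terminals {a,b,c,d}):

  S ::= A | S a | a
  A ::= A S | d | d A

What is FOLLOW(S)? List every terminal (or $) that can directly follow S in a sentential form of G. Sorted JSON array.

FIRST iteration:
[1]
  A via A→d: +{d}
  S via S→A: +{d}
  S via S→a: +{a}
  S: {a,d}  A: {d}
[2] (no change)
  S: {a,d}  A: {d}

FOLLOW iteration:
FOLLOW(S) := {$}
iter 1:
  A→A S: FOLLOW(A) ⊇ FIRST(S) = {a,d}; new: +{a,d}
  A→A S: FOLLOW(S) ⊇ FOLLOW(A) ⊇ {a,d}; new: +{a,d}
  S→A: FOLLOW(A) ⊇ FOLLOW(S) ⊇ {$,a,d}; new: +{$}
  FOLLOW(S)={$,a,d}  FOLLOW(A)={$,a,d}
iter 2: (stable)
  FOLLOW(S)={$,a,d}  FOLLOW(A)={$,a,d}

FOLLOW(S) = ["$", "a", "d"]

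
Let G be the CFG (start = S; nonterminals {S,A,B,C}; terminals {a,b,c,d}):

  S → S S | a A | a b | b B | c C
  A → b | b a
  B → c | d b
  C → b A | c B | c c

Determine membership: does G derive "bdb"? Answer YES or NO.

Convert to CNF:
  S -> S S | T0 B | T1 A | T1 T0 | T3 C
  A -> T0 T1 | b
  B -> T2 T0 | c
  C -> T0 A | T3 B | T3 T3
  T0 -> b
  T1 -> a
  T2 -> d
  T3 -> c

CYK fill:
  T[0,0] 'b' = {A,T0}  orig:{A}
  T[1,1] 'd' = {T2}  orig:{}
  T[2,2] 'b' = {A,T0}  orig:{A}
  T[0,1] 'bd' = ∅
  T[1,2] 'db' = {B}
  T[0,2] 'bdb' = {S}

S ∈ T[0,2] ⇒ YES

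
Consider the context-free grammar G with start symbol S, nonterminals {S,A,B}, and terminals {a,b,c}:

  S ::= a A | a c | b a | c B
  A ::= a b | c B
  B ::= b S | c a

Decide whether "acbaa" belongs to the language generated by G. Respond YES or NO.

CNF form of G:
  S -> T0 A | T0 T2 | T1 T0 | T2 B
  A -> T0 T1 | T2 B
  B -> T1 S | T2 T0
  T0 -> a
  T1 -> b
  T2 -> c

CYK table (by increasing span):
  cell(0,0) a: {T0}  orig:{}
  cell(1,1) c: {T2}  orig:{}
  cell(2,2) b: {T1}  orig:{}
  cell(3,3) a: {T0}  orig:{}
  cell(4,4) a: {T0}  orig:{}
  cell(0,1) ac: {S}
  cell(1,2) cb: ∅
  cell(2,3) ba: {S}
  cell(3,4) aa: ∅
  cell(0,2) acb: ∅
  cell(1,3) cba: ∅
  cell(2,4) baa: ∅
  cell(0,3) acba: ∅
  cell(1,4) cbaa: ∅
  cell(0,4) acbaa: ∅

S ∉ T[0,4] ⇒ NO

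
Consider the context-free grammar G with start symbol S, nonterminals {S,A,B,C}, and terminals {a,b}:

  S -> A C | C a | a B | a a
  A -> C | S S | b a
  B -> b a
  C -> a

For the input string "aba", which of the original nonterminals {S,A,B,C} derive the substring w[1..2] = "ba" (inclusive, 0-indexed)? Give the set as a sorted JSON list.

Convert to CNF:
  S -> A C | C T1 | T1 B | T1 T1
  A -> S S | T0 T1 | a
  B -> T0 T1
  C -> a
  T0 -> b
  T1 -> a

CYK fill — only the sub-triangle for w[1..2]:
  cell(1,1) b: {T0}  orig:{}
  cell(2,2) a: {A,C,T1}  orig:{A,C}
  cell(1,2) ba: {A,B}

Original NTs in T[1,2] deriving "ba": ["A", "B"]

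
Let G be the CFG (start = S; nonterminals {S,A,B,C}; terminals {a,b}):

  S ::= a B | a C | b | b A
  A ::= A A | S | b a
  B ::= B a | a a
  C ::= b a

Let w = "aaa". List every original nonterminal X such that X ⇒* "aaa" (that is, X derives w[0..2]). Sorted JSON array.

CNF form of G:
  S -> T0 B | T0 C | T1 A | b
  A -> A A | T0 B | T0 C | T1 A | T1 T0 | b
  B -> B T0 | T0 T0
  C -> T1 T0
  T0 -> a
  T1 -> b

CYK fill (cells [i..j] with 0 ≤ i ≤ j ≤ 2 only):
  T[0,0] 'a' = {T0}  orig:{}
  T[1,1] 'a' = {T0}  orig:{}
  T[2,2] 'a' = {T0}  orig:{}
  T[0,1] 'aa' = {B}
  T[1,2] 'aa' = {B}
  T[0,2] 'aaa' = {A,B,S}

Original NTs in T[0,2] deriving "aaa": ["A", "B", "S"]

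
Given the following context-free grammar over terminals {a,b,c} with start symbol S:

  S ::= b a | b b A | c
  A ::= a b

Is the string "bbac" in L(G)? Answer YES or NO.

CNF form of G:
  S -> T1 T0 | T1 X2 | c
  A -> T0 T1
  T0 -> a
  T1 -> b
  X2 -> T1 A

CYK fill:
  [0..0]={T1}  "b"  orig:{}
  [1..1]={T1}  "b"  orig:{}
  [2..2]={T0}  "a"  orig:{}
  [3..3]={S}  "c"
  [0..1]=∅  "bb"
  [1..2]={S}  "ba"
  [2..3]=∅  "ac"
  [0..2]=∅  "bba"
  [1..3]=∅  "bac"
  [0..3]=∅  "bbac"

S ∉ T[0,3] ⇒ NO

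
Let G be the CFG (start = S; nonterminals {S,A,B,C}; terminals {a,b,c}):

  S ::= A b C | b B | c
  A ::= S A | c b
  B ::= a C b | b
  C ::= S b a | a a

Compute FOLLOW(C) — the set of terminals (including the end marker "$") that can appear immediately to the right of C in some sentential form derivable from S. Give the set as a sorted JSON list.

FIRST sets, iterate to fixpoint:
pass 1:
  A via A→c b: +{c}
  B via B→a C b: +{a}
  B via B→b: +{b}
  C via C→a a: +{a}
  S via S→A b C: +{c}
  S via S→b B: +{b}
  FIRST(S)={b,c}  FIRST(A)={c}  FIRST(B)={a,b}  FIRST(C)={a}
pass 2:
  A via A→S A: +{b}
  C via C→S b a: +{b,c}
  FIRST(S)={b,c}  FIRST(A)={b,c}  FIRST(B)={a,b}  FIRST(C)={a,b,c}
pass 3: done
  FIRST(S)={b,c}  FIRST(A)={b,c}  FIRST(B)={a,b}  FIRST(C)={a,b,c}

FOLLOW sets:
seed FOLLOW(S) with $
[1]
  A→S A: FOLLOW(S) ⊇ FIRST(A) = {b,c}; new: +{b,c}
  B→a C b: FOLLOW(C) ⊇ FIRST(b) = {b}; new: +{b}
  S→A b C: FOLLOW(A) ⊇ FIRST(b) = {b}; new: +{b}
  S→A b C: FOLLOW(C) ⊇ FOLLOW(S) ⊇ {$,b,c}; new: +{$,c}
  S→b B: FOLLOW(B) ⊇ FOLLOW(S) ⊇ {$,b,c}; new: +{$,b,c}
  FOLLOW[S]={$,b,c}  FOLLOW[A]={b}  FOLLOW[B]={$,b,c}  FOLLOW[C]={$,b,c}
[2] (no change)
  FOLLOW[S]={$,b,c}  FOLLOW[A]={b}  FOLLOW[B]={$,b,c}  FOLLOW[C]={$,b,c}

FOLLOW(C) = ["$", "b", "c"]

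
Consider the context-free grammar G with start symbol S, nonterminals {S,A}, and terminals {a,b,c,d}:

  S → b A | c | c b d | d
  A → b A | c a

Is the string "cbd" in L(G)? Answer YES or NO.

CNF form of G:
  S -> T0 A | T1 X4 | c | d
  A -> T0 A | T1 T2
  T0 -> b
  T1 -> c
  T2 -> a
  T3 -> d
  X4 -> T0 T3

Fill CYK table bottom-up:
  [0..0]={S,T1}  "c"  orig:{S}
  [1..1]={T0}  "b"  orig:{}
  [2..2]={S,T3}  "d"  orig:{S}
  [0..1]=∅  "cb"
  [1..2]={X4}  "bd"  orig:{}
  [0..2]={S}  "cbd"

S ∈ T[0,2] ⇒ YES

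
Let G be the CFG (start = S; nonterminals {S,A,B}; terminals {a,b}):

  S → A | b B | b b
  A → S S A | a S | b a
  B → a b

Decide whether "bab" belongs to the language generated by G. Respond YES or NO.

Convert to CNF:
  S -> S X3 | T0 S | T1 B | T1 T0 | T1 T1
  A -> S X2 | T0 S | T1 T0
  B -> T0 T1
  T0 -> a
  T1 -> b
  X2 -> S A
  X3 -> S A

Fill CYK table bottom-up:
  T[0,0] 'b' = {T1}  orig:{}
  T[1,1] 'a' = {T0}  orig:{}
  T[2,2] 'b' = {T1}  orig:{}
  T[0,1] 'ba' = {A,S}
  T[1,2] 'ab' = {B}
  T[0,2] 'bab' = {S}

S ∈ T[0,2] ⇒ YES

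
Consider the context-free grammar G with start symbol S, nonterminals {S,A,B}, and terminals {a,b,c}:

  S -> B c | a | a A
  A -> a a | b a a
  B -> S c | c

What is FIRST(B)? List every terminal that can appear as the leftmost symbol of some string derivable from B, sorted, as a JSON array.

Compute FIRST by fixpoint:
pass 1:
  A via A→a a: +{a}
  A via A→b a a: +{b}
  B via B→c: +{c}
  S via S→B c: +{c}
  S via S→a: +{a}
  FIRST[S]={a,c}  FIRST[A]={a,b}  FIRST[B]={c}
pass 2:
  B via B→S c: +{a}
  FIRST[S]={a,c}  FIRST[A]={a,b}  FIRST[B]={a,c}
pass 3: (stable)
  FIRST[S]={a,c}  FIRST[A]={a,b}  FIRST[B]={a,c}

FIRST(B) = ["a", "c"]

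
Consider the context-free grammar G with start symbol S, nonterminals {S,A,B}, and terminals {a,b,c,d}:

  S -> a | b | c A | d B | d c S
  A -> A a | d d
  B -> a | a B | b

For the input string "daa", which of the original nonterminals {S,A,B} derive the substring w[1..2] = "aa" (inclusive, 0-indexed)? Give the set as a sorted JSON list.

CNF form of G:
  S -> T1 B | T1 X3 | T2 A | a | b
  A -> A T0 | T1 T1
  B -> T0 B | a | b
  T0 -> a
  T1 -> d
  T2 -> c
  X3 -> T2 S

Fill CYK table bottom-up (cells [i..j] with 1 ≤ i ≤ j ≤ 2 only):
  [1..1]={B,S,T0}  "a"  orig:{B,S}
  [2..2]={B,S,T0}  "a"  orig:{B,S}
  [1..2]={B}  "aa"

Original NTs in T[1,2] deriving "aa": ["B"]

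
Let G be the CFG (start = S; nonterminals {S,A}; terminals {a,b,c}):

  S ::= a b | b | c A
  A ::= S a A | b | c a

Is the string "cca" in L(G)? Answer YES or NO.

CNF form of G:
  S -> T0 T2 | T1 A | b
  A -> S X3 | T1 T0 | b
  T0 -> a
  T1 -> c
  T2 -> b
  X3 -> T0 A

Fill CYK table bottom-up:
  [0..0]={T1}  "c"  orig:{}
  [1..1]={T1}  "c"  orig:{}
  [2..2]={T0}  "a"  orig:{}
  [0..1]=∅  "cc"
  [1..2]={A}  "ca"
  [0..2]={S}  "cca"

S ∈ T[0,2] ⇒ YES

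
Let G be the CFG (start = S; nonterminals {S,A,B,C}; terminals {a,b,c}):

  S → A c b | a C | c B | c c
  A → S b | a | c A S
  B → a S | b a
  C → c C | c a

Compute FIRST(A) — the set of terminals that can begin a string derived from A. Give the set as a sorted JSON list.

Compute FIRST by fixpoint:
round 1:
  A via A→a: +{a}
  A via A→c A S: +{c}
  B via B→a S: +{a}
  B via B→b a: +{b}
  C via C→c C: +{c}
  S via S→A c b: +{a,c}
  FIRST[S]={a,c}  FIRST[A]={a,c}  FIRST[B]={a,b}  FIRST[C]={c}
round 2: — fixpoint
  FIRST[S]={a,c}  FIRST[A]={a,c}  FIRST[B]={a,b}  FIRST[C]={c}

FIRST(A) = ["a", "c"]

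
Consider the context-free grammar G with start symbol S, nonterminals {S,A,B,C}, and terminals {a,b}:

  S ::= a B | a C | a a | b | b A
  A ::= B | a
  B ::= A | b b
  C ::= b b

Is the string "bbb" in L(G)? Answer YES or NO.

Convert to CNF:
  S -> T0 A | T1 B | T1 C | T1 T1 | b
  A -> T0 T0 | a
  B -> T0 T0 | a
  C -> T0 T0
  T0 -> b
  T1 -> a

Fill CYK table bottom-up:
  T[0,0] 'b' = {S,T0}  orig:{S}
  T[1,1] 'b' = {S,T0}  orig:{S}
  T[2,2] 'b' = {S,T0}  orig:{S}
  T[0,1] 'bb' = {A,B,C}
  T[1,2] 'bb' = {A,B,C}
  T[0,2] 'bbb' = {S}

S ∈ T[0,2] ⇒ YES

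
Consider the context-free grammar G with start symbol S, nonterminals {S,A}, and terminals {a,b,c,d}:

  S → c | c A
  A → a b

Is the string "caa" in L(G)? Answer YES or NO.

Convert to CNF:
  S -> T2 A | c
  A -> T0 T1
  T0 -> a
  T1 -> b
  T2 -> c

CYK fill:
  [0..0]={S,T2}  "c"  orig:{S}
  [1..1]={T0}  "a"  orig:{}
  [2..2]={T0}  "a"  orig:{}
  [0..1]=∅  "ca"
  [1..2]=∅  "aa"
  [0..2]=∅  "caa"

S ∉ T[0,2] ⇒ NO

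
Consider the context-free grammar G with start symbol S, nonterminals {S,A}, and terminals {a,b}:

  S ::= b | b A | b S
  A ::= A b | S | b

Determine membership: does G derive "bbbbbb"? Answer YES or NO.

Convert to CNF:
  S -> T0 A | T0 S | b
  A -> A T0 | T0 A | T0 S | b
  T0 -> b

Fill CYK table bottom-up:
  cell(0,0) b: {A,S,T0}  orig:{A,S}
  cell(1,1) b: {A,S,T0}  orig:{A,S}
  cell(2,2) b: {A,S,T0}  orig:{A,S}
  cell(3,3) b: {A,S,T0}  orig:{A,S}
  cell(4,4) b: {A,S,T0}  orig:{A,S}
  cell(5,5) b: {A,S,T0}  orig:{A,S}
  cell(0,1) bb: {A,S}
  cell(1,2) bb: {A,S}
  cell(2,3) bb: {A,S}
  cell(3,4) bb: {A,S}
  cell(4,5) bb: {A,S}
  cell(0,2) bbb: {A,S}
  cell(1,3) bbb: {A,S}
  cell(2,4) bbb: {A,S}
  cell(3,5) bbb: {A,S}
  cell(0,3) bbbb: {A,S}
  cell(1,4) bbbb: {A,S}
  cell(2,5) bbbb: {A,S}
  cell(0,4) bbbbb: {A,S}
  cell(1,5) bbbbb: {A,S}
  cell(0,5) bbbbbb: {A,S}

S ∈ T[0,5] ⇒ YES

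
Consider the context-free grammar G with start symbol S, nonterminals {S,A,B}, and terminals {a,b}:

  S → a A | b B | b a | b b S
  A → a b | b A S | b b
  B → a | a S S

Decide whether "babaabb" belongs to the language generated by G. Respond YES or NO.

CNF form of G:
  S -> T0 A | T1 B | T1 T0 | T1 X4
  A -> T0 T1 | T1 T1 | T1 X2
  B -> T0 X3 | a
  T0 -> a
  T1 -> b
  X2 -> A S
  X3 -> S S
  X4 -> T1 S

CYK fill:
  [0..0]={T1}  "b"  orig:{}
  [1..1]={B,T0}  "a"  orig:{B}
  [2..2]={T1}  "b"  orig:{}
  [3..3]={B,T0}  "a"  orig:{B}
  [4..4]={B,T0}  "a"  orig:{B}
  [5..5]={T1}  "b"  orig:{}
  [6..6]={T1}  "b"  orig:{}
  [0..1]={S}  "ba"
  [1..2]={A}  "ab"
  [2..3]={S}  "ba"
  [3..4]=∅  "aa"
  [4..5]={A}  "ab"
  [5..6]={A}  "bb"
  [0..2]=∅  "bab"
  [1..3]=∅  "aba"
  [2..4]=∅  "baa"
  [3..5]={S}  "aab"
  [4..6]={S}  "abb"
  [0..3]={X3}  "baba"  orig:{}
  [1..4]=∅  "abaa"
  [2..5]={X4}  "baab"  orig:{}
  [3..6]=∅  "aabb"
  [0..4]=∅  "babaa"
  [1..5]={X2}  "abaab"  orig:{}
  [2..6]={X3}  "baabb"  orig:{}
  [0..5]={A}  "babaab"
  [1..6]={B}  "abaabb"
  [0..6]={S}  "babaabb"

S ∈ T[0,6] ⇒ YES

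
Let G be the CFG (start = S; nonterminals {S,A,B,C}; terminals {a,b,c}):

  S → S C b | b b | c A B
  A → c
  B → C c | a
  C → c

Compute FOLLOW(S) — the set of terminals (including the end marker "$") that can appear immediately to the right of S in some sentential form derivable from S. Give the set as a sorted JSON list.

FIRST iteration:
iter 1:
  A via A→c: +{c}
  B via B→a: +{a}
  C via C→c: +{c}
  S via S→b b: +{b}
  S via S→c A B: +{c}
  S: {b,c}  A: {c}  B: {a}  C: {c}
iter 2:
  B via B→C c: +{c}
  S: {b,c}  A: {c}  B: {a,c}  C: {c}
iter 3: — fixpoint
  S: {b,c}  A: {c}  B: {a,c}  C: {c}

Compute FOLLOW by fixpoint:
seed FOLLOW(S) with $
pass 1:
  B→C c: FOLLOW(C) ⊇ FIRST(c) = {c}; new: +{c}
  S→S C b: FOLLOW(S) ⊇ FIRST(C) = {c}; new: +{c}
  S→S C b: FOLLOW(C) ⊇ FIRST(b) = {b}; new: +{b}
  S→c A B: FOLLOW(A) ⊇ FIRST(B) = {a,c}; new: +{a,c}
  S→c A B: FOLLOW(B) ⊇ FOLLOW(S) ⊇ {$,c}; new: +{$,c}
  S: {$,c}  A: {a,c}  B: {$,c}  C: {b,c}
pass 2: (stable)
  S: {$,c}  A: {a,c}  B: {$,c}  C: {b,c}

FOLLOW(S) = ["$", "c"]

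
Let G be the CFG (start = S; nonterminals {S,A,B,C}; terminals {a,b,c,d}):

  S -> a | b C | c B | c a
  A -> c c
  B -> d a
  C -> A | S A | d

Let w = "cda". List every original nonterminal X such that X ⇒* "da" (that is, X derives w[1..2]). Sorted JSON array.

Convert to CNF:
  S -> T0 B | T0 T2 | T3 C | a
  A -> T0 T0
  B -> T1 T2
  C -> S A | T0 T0 | d
  T0 -> c
  T1 -> d
  T2 -> a
  T3 -> b

CYK table (by increasing span) — only the sub-triangle for w[1..2]:
  cell(1,1) d: {C,T1}  orig:{C}
  cell(2,2) a: {S,T2}  orig:{S}
  cell(1,2) da: {B}

Original NTs in T[1,2] deriving "da": ["B"]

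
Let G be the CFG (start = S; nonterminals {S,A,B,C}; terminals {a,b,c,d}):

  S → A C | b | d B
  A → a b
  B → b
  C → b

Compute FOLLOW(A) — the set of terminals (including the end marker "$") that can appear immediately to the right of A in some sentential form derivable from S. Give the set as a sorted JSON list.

FIRST sets, iterate to fixpoint:
iter 1:
  A via A→a b: +{a}
  B via B→b: +{b}
  C via C→b: +{b}
  S via S→A C: +{a}
  S via S→b: +{b}
  S via S→d B: +{d}
  FIRST(S)={a,b,d}  FIRST(A)={a}  FIRST(B)={b}  FIRST(C)={b}
iter 2: — fixpoint
  FIRST(S)={a,b,d}  FIRST(A)={a}  FIRST(B)={b}  FIRST(C)={b}

FOLLOW sets:
initialize: $ ∈ FOLLOW(S)
round 1:
  S→A C: FOLLOW(A) ⊇ FIRST(C) = {b}; new: +{b}
  S→A C: FOLLOW(C) ⊇ FOLLOW(S) ⊇ {$}; new: +{$}
  S→d B: FOLLOW(B) ⊇ FOLLOW(S) ⊇ {$}; new: +{$}
  S: {$}  A: {b}  B: {$}  C: {$}
round 2: — fixpoint
  S: {$}  A: {b}  B: {$}  C: {$}

FOLLOW(A) = ["b"]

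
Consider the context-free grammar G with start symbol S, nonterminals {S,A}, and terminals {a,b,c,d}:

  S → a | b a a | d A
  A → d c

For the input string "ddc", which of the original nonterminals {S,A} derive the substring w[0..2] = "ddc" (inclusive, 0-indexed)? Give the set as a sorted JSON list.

Convert to CNF:
  S -> T0 A | T2 X4 | a
  A -> T0 T1
  T0 -> d
  T1 -> c
  T2 -> b
  T3 -> a
  X4 -> T3 T3

CYK fill (cells [i..j] with 0 ≤ i ≤ j ≤ 2 only):
  [0..0]={T0}  "d"  orig:{}
  [1..1]={T0}  "d"  orig:{}
  [2..2]={T1}  "c"  orig:{}
  [0..1]=∅  "dd"
  [1..2]={A}  "dc"
  [0..2]={S}  "ddc"

Original NTs in T[0,2] deriving "ddc": ["S"]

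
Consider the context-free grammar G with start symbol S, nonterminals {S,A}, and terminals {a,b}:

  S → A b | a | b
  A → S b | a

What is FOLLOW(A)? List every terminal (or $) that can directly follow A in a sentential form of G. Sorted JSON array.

Compute FIRST by fixpoint:
round 1:
  A via A→a: +{a}
  S via S→A b: +{a}
  S via S→b: +{b}
  FIRST(S)={a,b}  FIRST(A)={a}
round 2:
  A via A→S b: +{b}
  FIRST(S)={a,b}  FIRST(A)={a,b}
round 3: (no change)
  FIRST(S)={a,b}  FIRST(A)={a,b}

Compute FOLLOW by fixpoint:
seed FOLLOW(S) with $
[1]
  A→S b: FOLLOW(S) ⊇ FIRST(b) = {b}; new: +{b}
  S→A b: FOLLOW(A) ⊇ FIRST(b) = {b}; new: +{b}
  FOLLOW[S]={$,b}  FOLLOW[A]={b}
[2] (no change)
  FOLLOW[S]={$,b}  FOLLOW[A]={b}

FOLLOW(A) = ["b"]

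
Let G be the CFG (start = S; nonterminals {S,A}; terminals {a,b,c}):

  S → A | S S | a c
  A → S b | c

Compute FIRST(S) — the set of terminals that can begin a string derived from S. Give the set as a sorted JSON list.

FIRST sets, iterate to fixpoint:
round 1:
  A via A→c: +{c}
  S via S→A: +{c}
  S via S→a c: +{a}
  FIRST[S]={a,c}  FIRST[A]={c}
round 2:
  A via A→S b: +{a}
  FIRST[S]={a,c}  FIRST[A]={a,c}
round 3: (stable)
  FIRST[S]={a,c}  FIRST[A]={a,c}

FIRST(S) = ["a", "c"]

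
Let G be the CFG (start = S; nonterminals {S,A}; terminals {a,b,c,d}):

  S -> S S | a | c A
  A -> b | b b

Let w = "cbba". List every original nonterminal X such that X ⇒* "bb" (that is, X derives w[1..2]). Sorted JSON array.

CNF form of G:
  S -> S S | T1 A | a
  A -> T0 T0 | b
  T0 -> b
  T1 -> c

CYK fill (cells [i..j] with 1 ≤ i ≤ j ≤ 2 only):
  cell(1,1) b: {A,T0}  orig:{A}
  cell(2,2) b: {A,T0}  orig:{A}
  cell(1,2) bb: {A}

Original NTs in T[1,2] deriving "bb": ["A"]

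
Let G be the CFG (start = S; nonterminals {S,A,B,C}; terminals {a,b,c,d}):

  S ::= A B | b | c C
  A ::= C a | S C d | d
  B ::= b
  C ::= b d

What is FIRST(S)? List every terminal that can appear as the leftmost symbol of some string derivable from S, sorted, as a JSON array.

FIRST iteration:
iter 1:
  A via A→d: +{d}
  B via B→b: +{b}
  C via C→b d: +{b}
  S via S→A B: +{d}
  S via S→b: +{b}
  S via S→c C: +{c}
  FIRST(S)={b,c,d}  FIRST(A)={d}  FIRST(B)={b}  FIRST(C)={b}
iter 2:
  A via A→C a: +{b}
  A via A→S C d: +{c}
  FIRST(S)={b,c,d}  FIRST(A)={b,c,d}  FIRST(B)={b}  FIRST(C)={b}
iter 3: — fixpoint
  FIRST(S)={b,c,d}  FIRST(A)={b,c,d}  FIRST(B)={b}  FIRST(C)={b}

FIRST(S) = ["b", "c", "d"]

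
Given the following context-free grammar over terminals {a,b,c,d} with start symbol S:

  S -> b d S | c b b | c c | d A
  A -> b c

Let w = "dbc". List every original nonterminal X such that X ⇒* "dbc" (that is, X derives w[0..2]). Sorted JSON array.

Convert to CNF:
  S -> T0 X3 | T1 T1 | T1 X4 | T2 A
  A -> T0 T1
  T0 -> b
  T1 -> c
  T2 -> d
  X3 -> T2 S
  X4 -> T0 T0

CYK fill (cells [i..j] with 0 ≤ i ≤ j ≤ 2 only):
  T[0,0] 'd' = {T2}  orig:{}
  T[1,1] 'b' = {T0}  orig:{}
  T[2,2] 'c' = {T1}  orig:{}
  T[0,1] 'db' = ∅
  T[1,2] 'bc' = {A}
  T[0,2] 'dbc' = {S}

Original NTs in T[0,2] deriving "dbc": ["S"]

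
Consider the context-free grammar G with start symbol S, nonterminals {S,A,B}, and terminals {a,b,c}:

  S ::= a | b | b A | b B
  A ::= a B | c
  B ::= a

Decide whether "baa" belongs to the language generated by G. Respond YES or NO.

Convert to CNF:
  S -> T1 A | T1 B | a | b
  A -> T0 B | c
  B -> a
  T0 -> a
  T1 -> b

Fill CYK table bottom-up:
  [0..0]={S,T1}  "b"  orig:{S}
  [1..1]={B,S,T0}  "a"  orig:{B,S}
  [2..2]={B,S,T0}  "a"  orig:{B,S}
  [0..1]={S}  "ba"
  [1..2]={A}  "aa"
  [0..2]={S}  "baa"

S ∈ T[0,2] ⇒ YES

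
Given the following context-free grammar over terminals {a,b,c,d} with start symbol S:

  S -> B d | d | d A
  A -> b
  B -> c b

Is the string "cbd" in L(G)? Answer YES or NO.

Convert to CNF:
  S -> B T2 | T2 A | d
  A -> b
  B -> T0 T1
  T0 -> c
  T1 -> b
  T2 -> d

Fill CYK table bottom-up:
  [0..0]={T0}  "c"  orig:{}
  [1..1]={A,T1}  "b"  orig:{A}
  [2..2]={S,T2}  "d"  orig:{S}
  [0..1]={B}  "cb"
  [1..2]=∅  "bd"
  [0..2]={S}  "cbd"

S ∈ T[0,2] ⇒ YES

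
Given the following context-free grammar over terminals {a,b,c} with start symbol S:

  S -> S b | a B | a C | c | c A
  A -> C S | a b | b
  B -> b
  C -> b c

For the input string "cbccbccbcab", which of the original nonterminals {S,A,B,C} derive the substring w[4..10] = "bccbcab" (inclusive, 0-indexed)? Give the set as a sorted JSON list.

Convert to CNF:
  S -> S T1 | T0 B | T0 C | T2 A | c
  A -> C S | T0 T1 | b
  B -> b
  C -> T1 T2
  T0 -> a
  T1 -> b
  T2 -> c

CYK table (by increasing span) — only the sub-triangle for w[4..10]:
  cell(4,4) b: {A,B,T1}  orig:{A,B}
  cell(5,5) c: {S,T2}  orig:{S}
  cell(6,6) c: {S,T2}  orig:{S}
  cell(7,7) b: {A,B,T1}  orig:{A,B}
  cell(8,8) c: {S,T2}  orig:{S}
  cell(9,9) a: {T0}  orig:{}
  cell(10,10) b: {A,B,T1}  orig:{A,B}
  cell(4,5) bc: {C}
  cell(5,6) cc: ∅
  cell(6,7) cb: {S}
  cell(7,8) bc: {C}
  cell(8,9) ca: ∅
  cell(9,10) ab: {A,S}
  cell(4,6) bcc: {A}
  cell(5,7) ccb: ∅
  cell(6,8) cbc: ∅
  cell(7,9) bca: ∅
  cell(8,10) cab: {S}
  cell(4,7) bccb: {A}
  cell(5,8) ccbc: ∅
  cell(6,9) cbca: ∅
  cell(7,10) bcab: {A}
  cell(4,8) bccbc: ∅
  cell(5,9) ccbca: ∅
  cell(6,10) cbcab: {S}
  cell(4,9) bccbca: ∅
  cell(5,10) ccbcab: ∅
  cell(4,10) bccbcab: {A}

Original NTs in T[4,10] deriving "bccbcab": ["A"]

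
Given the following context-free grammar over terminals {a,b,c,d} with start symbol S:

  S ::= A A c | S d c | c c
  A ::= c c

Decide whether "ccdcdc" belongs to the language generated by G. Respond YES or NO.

Convert to CNF:
  S -> A X2 | S X3 | T0 T0
  A -> T0 T0
  T0 -> c
  T1 -> d
  X2 -> A T0
  X3 -> T1 T0

CYK fill:
  [0..0]={T0}  "c"  orig:{}
  [1..1]={T0}  "c"  orig:{}
  [2..2]={T1}  "d"  orig:{}
  [3..3]={T0}  "c"  orig:{}
  [4..4]={T1}  "d"  orig:{}
  [5..5]={T0}  "c"  orig:{}
  [0..1]={A,S}  "cc"
  [1..2]=∅  "cd"
  [2..3]={X3}  "dc"  orig:{}
  [3..4]=∅  "cd"
  [4..5]={X3}  "dc"  orig:{}
  [0..2]=∅  "ccd"
  [1..3]=∅  "cdc"
  [2..4]=∅  "dcd"
  [3..5]=∅  "cdc"
  [0..3]={S}  "ccdc"
  [1..4]=∅  "cdcd"
  [2..5]=∅  "dcdc"
  [0..4]=∅  "ccdcd"
  [1..5]=∅  "cdcdc"
  [0..5]={S}  "ccdcdc"

S ∈ T[0,5] ⇒ YES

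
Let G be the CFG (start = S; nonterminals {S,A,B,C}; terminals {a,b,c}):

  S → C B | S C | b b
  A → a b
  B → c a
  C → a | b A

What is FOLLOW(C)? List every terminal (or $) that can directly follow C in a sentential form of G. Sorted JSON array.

FIRST sets, iterate to fixpoint:
iter 1:
  A via A→a b: +{a}
  B via B→c a: +{c}
  C via C→a: +{a}
  C via C→b A: +{b}
  S via S→C B: +{a,b}
  FIRST[S]={a,b}  FIRST[A]={a}  FIRST[B]={c}  FIRST[C]={a,b}
iter 2: (no change)
  FIRST[S]={a,b}  FIRST[A]={a}  FIRST[B]={c}  FIRST[C]={a,b}

FOLLOW sets:
initialize: $ ∈ FOLLOW(S)
round 1:
  S→C B: FOLLOW(C) ⊇ FIRST(B) = {c}; new: +{c}
  S→C B: FOLLOW(B) ⊇ FOLLOW(S) ⊇ {$}; new: +{$}
  S→S C: FOLLOW(S) ⊇ FIRST(C) = {a,b}; new: +{a,b}
  S→S C: FOLLOW(C) ⊇ FOLLOW(S) ⊇ {$,a,b}; new: +{$,a,b}
  FOLLOW(S)={$,a,b}  FOLLOW(A)={}  FOLLOW(B)={$}  FOLLOW(C)={$,a,b,c}
round 2:
  C→b A: FOLLOW(A) ⊇ FOLLOW(C) ⊇ {$,a,b,c}; new: +{$,a,b,c}
  S→C B: FOLLOW(B) ⊇ FOLLOW(S) ⊇ {$,a,b}; new: +{a,b}
  FOLLOW(S)={$,a,b}  FOLLOW(A)={$,a,b,c}  FOLLOW(B)={$,a,b}  FOLLOW(C)={$,a,b,c}
round 3: (no change)
  FOLLOW(S)={$,a,b}  FOLLOW(A)={$,a,b,c}  FOLLOW(B)={$,a,b}  FOLLOW(C)={$,a,b,c}

FOLLOW(C) = ["$", "a", "b", "c"]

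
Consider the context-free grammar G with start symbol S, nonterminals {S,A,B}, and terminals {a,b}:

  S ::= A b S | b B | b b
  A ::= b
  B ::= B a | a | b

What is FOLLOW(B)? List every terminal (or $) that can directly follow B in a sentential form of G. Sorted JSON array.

Compute FIRST by fixpoint:
round 1:
  A via A→b: +{b}
  B via B→a: +{a}
  B via B→b: +{b}
  S via S→A b S: +{b}
  FIRST(S)={b}  FIRST(A)={b}  FIRST(B)={a,b}
round 2: — fixpoint
  FIRST(S)={b}  FIRST(A)={b}  FIRST(B)={a,b}

FOLLOW iteration:
initialize: $ ∈ FOLLOW(S)
iter 1:
  B→B a: FOLLOW(B) ⊇ FIRST(a) = {a}; new: +{a}
  S→A b S: FOLLOW(A) ⊇ FIRST(b) = {b}; new: +{b}
  S→b B: FOLLOW(B) ⊇ FOLLOW(S) ⊇ {$}; new: +{$}
  FOLLOW[S]={$}  FOLLOW[A]={b}  FOLLOW[B]={$,a}
iter 2: done
  FOLLOW[S]={$}  FOLLOW[A]={b}  FOLLOW[B]={$,a}

FOLLOW(B) = ["$", "a"]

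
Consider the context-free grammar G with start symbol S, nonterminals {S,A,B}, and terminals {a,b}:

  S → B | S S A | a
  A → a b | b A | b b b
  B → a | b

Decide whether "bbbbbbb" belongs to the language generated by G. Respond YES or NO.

CNF form of G:
  S -> S X3 | a | b
  A -> T0 T1 | T1 A | T1 X2
  B -> a | b
  T0 -> a
  T1 -> b
  X2 -> T1 T1
  X3 -> S A

Fill CYK table bottom-up:
  cell(0,0) b: {B,S,T1}  orig:{B,S}
  cell(1,1) b: {B,S,T1}  orig:{B,S}
  cell(2,2) b: {B,S,T1}  orig:{B,S}
  cell(3,3) b: {B,S,T1}  orig:{B,S}
  cell(4,4) b: {B,S,T1}  orig:{B,S}
  cell(5,5) b: {B,S,T1}  orig:{B,S}
  cell(6,6) b: {B,S,T1}  orig:{B,S}
  cell(0,1) bb: {X2}  orig:{}
  cell(1,2) bb: {X2}  orig:{}
  cell(2,3) bb: {X2}  orig:{}
  cell(3,4) bb: {X2}  orig:{}
  cell(4,5) bb: {X2}  orig:{}
  cell(5,6) bb: {X2}  orig:{}
  cell(0,2) bbb: {A}
  cell(1,3) bbb: {A}
  cell(2,4) bbb: {A}
  cell(3,5) bbb: {A}
  cell(4,6) bbb: {A}
  cell(0,3) bbbb: {A,X3}  orig:{A}
  cell(1,4) bbbb: {A,X3}  orig:{A}
  cell(2,5) bbbb: {A,X3}  orig:{A}
  cell(3,6) bbbb: {A,X3}  orig:{A}
  cell(0,4) bbbbb: {A,S,X3}  orig:{A,S}
  cell(1,5) bbbbb: {A,S,X3}  orig:{A,S}
  cell(2,6) bbbbb: {A,S,X3}  orig:{A,S}
  cell(0,5) bbbbbb: {A,S,X3}  orig:{A,S}
  cell(1,6) bbbbbb: {A,S,X3}  orig:{A,S}
  cell(0,6) bbbbbbb: {A,S,X3}  orig:{A,S}

S ∈ T[0,6] ⇒ YES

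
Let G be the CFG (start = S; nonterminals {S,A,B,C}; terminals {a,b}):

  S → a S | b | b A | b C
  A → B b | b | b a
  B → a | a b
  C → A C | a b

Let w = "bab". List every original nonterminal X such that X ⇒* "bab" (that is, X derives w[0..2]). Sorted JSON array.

CNF form of G:
  S -> T0 A | T0 C | T1 S | b
  A -> B T0 | T0 T1 | b
  B -> T1 T0 | a
  C -> A C | T1 T0
  T0 -> b
  T1 -> a

Fill CYK table bottom-up (cells [i..j] with 0 ≤ i ≤ j ≤ 2 only):
  [0..0]={A,S,T0}  "b"  orig:{A,S}
  [1..1]={B,T1}  "a"  orig:{B}
  [2..2]={A,S,T0}  "b"  orig:{A,S}
  [0..1]={A}  "ba"
  [1..2]={A,B,C,S}  "ab"
  [0..2]={C,S}  "bab"

Original NTs in T[0,2] deriving "bab": ["C", "S"]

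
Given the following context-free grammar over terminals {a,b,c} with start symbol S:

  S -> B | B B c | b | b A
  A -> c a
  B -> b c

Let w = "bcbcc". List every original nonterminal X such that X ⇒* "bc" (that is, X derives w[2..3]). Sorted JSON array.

CNF form of G:
  S -> B X3 | T2 A | T2 T0 | b
  A -> T0 T1
  B -> T2 T0
  T0 -> c
  T1 -> a
  T2 -> b
  X3 -> B T0

CYK table (by increasing span), restricted to cells inside w[2..3]:
  T[2,2] 'b' = {S,T2}  orig:{S}
  T[3,3] 'c' = {T0}  orig:{}
  T[2,3] 'bc' = {B,S}

Original NTs in T[2,3] deriving "bc": ["B", "S"]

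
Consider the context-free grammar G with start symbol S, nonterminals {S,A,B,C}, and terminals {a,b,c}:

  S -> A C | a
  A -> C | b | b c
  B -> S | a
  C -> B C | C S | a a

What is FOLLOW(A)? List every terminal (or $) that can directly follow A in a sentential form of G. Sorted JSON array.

Compute FIRST by fixpoint:
iter 1:
  A via A→b: +{b}
  B via B→a: +{a}
  C via C→B C: +{a}
  S via S→A C: +{b}
  S via S→a: +{a}
  S: {a,b}  A: {b}  B: {a}  C: {a}
iter 2:
  A via A→C: +{a}
  B via B→S: +{b}
  C via C→B C: +{b}
  S: {a,b}  A: {a,b}  B: {a,b}  C: {a,b}
iter 3: done
  S: {a,b}  A: {a,b}  B: {a,b}  C: {a,b}

FOLLOW sets:
FOLLOW(S) := {$}
[1]
  C→B C: FOLLOW(B) ⊇ FIRST(C) = {a,b}; new: +{a,b}
  C→C S: FOLLOW(C) ⊇ FIRST(S) = {a,b}; new: +{a,b}
  C→C S: FOLLOW(S) ⊇ FOLLOW(C) ⊇ {a,b}; new: +{a,b}
  S→A C: FOLLOW(A) ⊇ FIRST(C) = {a,b}; new: +{a,b}
  S→A C: FOLLOW(C) ⊇ FOLLOW(S) ⊇ {$,a,b}; new: +{$}
  FOLLOW(S)={$,a,b}  FOLLOW(A)={a,b}  FOLLOW(B)={a,b}  FOLLOW(C)={$,a,b}
[2] — fixpoint
  FOLLOW(S)={$,a,b}  FOLLOW(A)={a,b}  FOLLOW(B)={a,b}  FOLLOW(C)={$,a,b}

FOLLOW(A) = ["a", "b"]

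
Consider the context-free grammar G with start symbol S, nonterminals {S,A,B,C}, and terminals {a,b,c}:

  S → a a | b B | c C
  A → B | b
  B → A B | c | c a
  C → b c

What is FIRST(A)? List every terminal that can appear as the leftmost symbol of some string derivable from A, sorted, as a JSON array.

FIRST sets, iterate to fixpoint:
iter 1:
  A via A→b: +{b}
  B via B→A B: +{b}
  B via B→c: +{c}
  C via C→b c: +{b}
  S via S→a a: +{a}
  S via S→b B: +{b}
  S via S→c C: +{c}
  S: {a,b,c}  A: {b}  B: {b,c}  C: {b}
iter 2:
  A via A→B: +{c}
  S: {a,b,c}  A: {b,c}  B: {b,c}  C: {b}
iter 3: (stable)
  S: {a,b,c}  A: {b,c}  B: {b,c}  C: {b}

FIRST(A) = ["b", "c"]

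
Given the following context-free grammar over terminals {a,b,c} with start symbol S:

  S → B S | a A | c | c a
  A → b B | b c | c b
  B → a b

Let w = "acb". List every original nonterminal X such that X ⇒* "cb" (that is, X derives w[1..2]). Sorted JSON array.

Convert to CNF:
  S -> B S | T1 T2 | T2 A | c
  A -> T0 B | T0 T1 | T1 T0
  B -> T2 T0
  T0 -> b
  T1 -> c
  T2 -> a

CYK table (by increasing span), restricted to cells inside w[1..2]:
  cell(1,1) c: {S,T1}  orig:{S}
  cell(2,2) b: {T0}  orig:{}
  cell(1,2) cb: {A}

Original NTs in T[1,2] deriving "cb": ["A"]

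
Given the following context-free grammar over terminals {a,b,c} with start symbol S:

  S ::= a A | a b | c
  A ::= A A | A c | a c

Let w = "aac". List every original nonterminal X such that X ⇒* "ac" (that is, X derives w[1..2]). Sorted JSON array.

CNF form of G:
  S -> T1 A | T1 T2 | c
  A -> A A | A T0 | T1 T0
  T0 -> c
  T1 -> a
  T2 -> b

CYK fill, restricted to cells inside w[1..2]:
  cell(1,1) a: {T1}  orig:{}
  cell(2,2) c: {S,T0}  orig:{S}
  cell(1,2) ac: {A}

Original NTs in T[1,2] deriving "ac": ["A"]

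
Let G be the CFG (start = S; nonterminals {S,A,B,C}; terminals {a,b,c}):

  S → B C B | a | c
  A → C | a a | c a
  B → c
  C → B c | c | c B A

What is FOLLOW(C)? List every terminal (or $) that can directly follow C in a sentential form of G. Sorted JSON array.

Compute FIRST by fixpoint:
iter 1:
  A via A→a a: +{a}
  A via A→c a: +{c}
  B via B→c: +{c}
  C via C→B c: +{c}
  S via S→B C B: +{c}
  S via S→a: +{a}
  FIRST(S)={a,c}  FIRST(A)={a,c}  FIRST(B)={c}  FIRST(C)={c}
iter 2: (stable)
  FIRST(S)={a,c}  FIRST(A)={a,c}  FIRST(B)={c}  FIRST(C)={c}

FOLLOW iteration:
FOLLOW(S) := {$}
iter 1:
  C→B c: FOLLOW(B) ⊇ FIRST(c) = {c}; new: +{c}
  C→c B A: FOLLOW(B) ⊇ FIRST(A) = {a,c}; new: +{a}
  S→B C B: FOLLOW(C) ⊇ FIRST(B) = {c}; new: +{c}
  S→B C B: FOLLOW(B) ⊇ FOLLOW(S) ⊇ {$}; new: +{$}
  S: {$}  A: {}  B: {$,a,c}  C: {c}
iter 2:
  C→c B A: FOLLOW(A) ⊇ FOLLOW(C) ⊇ {c}; new: +{c}
  S: {$}  A: {c}  B: {$,a,c}  C: {c}
iter 3: (stable)
  S: {$}  A: {c}  B: {$,a,c}  C: {c}

FOLLOW(C) = ["c"]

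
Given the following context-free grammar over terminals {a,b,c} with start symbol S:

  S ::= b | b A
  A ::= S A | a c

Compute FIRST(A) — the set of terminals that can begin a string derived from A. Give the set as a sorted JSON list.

Compute FIRST by fixpoint:
pass 1:
  A via A→a c: +{a}
  S via S→b: +{b}
  FIRST[S]={b}  FIRST[A]={a}
pass 2:
  A via A→S A: +{b}
  FIRST[S]={b}  FIRST[A]={a,b}
pass 3: — fixpoint
  FIRST[S]={b}  FIRST[A]={a,b}

FIRST(A) = ["a", "b"]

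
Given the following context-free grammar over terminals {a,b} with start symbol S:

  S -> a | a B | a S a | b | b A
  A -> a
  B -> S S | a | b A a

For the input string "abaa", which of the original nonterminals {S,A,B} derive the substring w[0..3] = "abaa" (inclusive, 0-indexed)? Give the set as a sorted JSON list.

CNF form of G:
  S -> T0 A | T1 B | T1 X3 | a | b
  A -> a
  B -> S S | T0 X2 | a
  T0 -> b
  T1 -> a
  X2 -> A T1
  X3 -> S T1

Fill CYK table bottom-up (cells [i..j] with 0 ≤ i ≤ j ≤ 3 only):
  [0..0]={A,B,S,T1}  "a"  orig:{A,B,S}
  [1..1]={S,T0}  "b"  orig:{S}
  [2..2]={A,B,S,T1}  "a"  orig:{A,B,S}
  [3..3]={A,B,S,T1}  "a"  orig:{A,B,S}
  [0..1]={B}  "ab"
  [1..2]={B,S,X3}  "ba"  orig:{B,S}
  [2..3]={B,S,X2,X3}  "aa"  orig:{B,S}
  [0..2]={B,S}  "aba"
  [1..3]={B,X3}  "baa"  orig:{B}
  [0..3]={B,S,X3}  "abaa"  orig:{B,S}

Original NTs in T[0,3] deriving "abaa": ["B", "S"]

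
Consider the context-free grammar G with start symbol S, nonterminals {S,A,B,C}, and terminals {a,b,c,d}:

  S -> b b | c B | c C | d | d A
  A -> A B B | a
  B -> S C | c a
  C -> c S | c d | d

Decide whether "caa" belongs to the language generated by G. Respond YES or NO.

CNF form of G:
  S -> T0 B | T0 C | T2 A | T3 T3 | d
  A -> A X4 | a
  B -> S C | T0 T1
  C -> T0 S | T0 T2 | d
  T0 -> c
  T1 -> a
  T2 -> d
  T3 -> b
  X4 -> B B

CYK fill:
  cell(0,0) c: {T0}  orig:{}
  cell(1,1) a: {A,T1}  orig:{A}
  cell(2,2) a: {A,T1}  orig:{A}
  cell(0,1) ca: {B}
  cell(1,2) aa: ∅
  cell(0,2) caa: ∅

S ∉ T[0,2] ⇒ NO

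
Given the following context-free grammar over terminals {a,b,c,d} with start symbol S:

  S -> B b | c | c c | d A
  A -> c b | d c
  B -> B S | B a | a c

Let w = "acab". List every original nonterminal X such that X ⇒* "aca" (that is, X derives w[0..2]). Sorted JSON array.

CNF form of G:
  S -> B T1 | T0 T0 | T2 A | c
  A -> T0 T1 | T2 T0
  B -> B S | B T3 | T3 T0
  T0 -> c
  T1 -> b
  T2 -> d
  T3 -> a

CYK table (by increasing span), restricted to cells inside w[0..2]:
  cell(0,0) a: {T3}  orig:{}
  cell(1,1) c: {S,T0}  orig:{S}
  cell(2,2) a: {T3}  orig:{}
  cell(0,1) ac: {B}
  cell(1,2) ca: ∅
  cell(0,2) aca: {B}

Original NTs in T[0,2] deriving "aca": ["B"]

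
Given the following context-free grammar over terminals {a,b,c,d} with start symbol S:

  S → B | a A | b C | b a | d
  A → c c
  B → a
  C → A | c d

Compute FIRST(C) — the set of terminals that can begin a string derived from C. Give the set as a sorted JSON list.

Compute FIRST by fixpoint:
round 1:
  A via A→c c: +{c}
  B via B→a: +{a}
  C via C→A: +{c}
  S via S→B: +{a}
  S via S→b C: +{b}
  S via S→d: +{d}
  FIRST[S]={a,b,d}  FIRST[A]={c}  FIRST[B]={a}  FIRST[C]={c}
round 2: (no change)
  FIRST[S]={a,b,d}  FIRST[A]={c}  FIRST[B]={a}  FIRST[C]={c}

FIRST(C) = ["c"]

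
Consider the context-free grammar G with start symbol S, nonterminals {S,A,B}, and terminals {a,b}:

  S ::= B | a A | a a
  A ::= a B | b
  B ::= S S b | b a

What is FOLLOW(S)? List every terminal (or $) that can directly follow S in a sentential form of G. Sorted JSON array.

Compute FIRST by fixpoint:
pass 1:
  A via A→a B: +{a}
  A via A→b: +{b}
  B via B→b a: +{b}
  S via S→B: +{b}
  S via S→a A: +{a}
  FIRST(S)={a,b}  FIRST(A)={a,b}  FIRST(B)={b}
pass 2:
  B via B→S S b: +{a}
  FIRST(S)={a,b}  FIRST(A)={a,b}  FIRST(B)={a,b}
pass 3: (no change)
  FIRST(S)={a,b}  FIRST(A)={a,b}  FIRST(B)={a,b}

Compute FOLLOW by fixpoint:
seed FOLLOW(S) with $
pass 1:
  B→S S b: FOLLOW(S) ⊇ FIRST(S) = {a,b}; new: +{a,b}
  S→B: FOLLOW(B) ⊇ FOLLOW(S) ⊇ {$,a,b}; new: +{$,a,b}
  S→a A: FOLLOW(A) ⊇ FOLLOW(S) ⊇ {$,a,b}; new: +{$,a,b}
  S: {$,a,b}  A: {$,a,b}  B: {$,a,b}
pass 2: done
  S: {$,a,b}  A: {$,a,b}  B: {$,a,b}

FOLLOW(S) = ["$", "a", "b"]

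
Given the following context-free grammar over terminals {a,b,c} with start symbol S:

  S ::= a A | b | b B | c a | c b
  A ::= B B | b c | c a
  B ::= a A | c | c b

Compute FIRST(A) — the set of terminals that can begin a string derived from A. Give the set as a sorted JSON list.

FIRST iteration:
iter 1:
  A via A→b c: +{b}
  A via A→c a: +{c}
  B via B→a A: +{a}
  B via B→c: +{c}
  S via S→a A: +{a}
  S via S→b: +{b}
  S via S→c a: +{c}
  S: {a,b,c}  A: {b,c}  B: {a,c}
iter 2:
  A via A→B B: +{a}
  S: {a,b,c}  A: {a,b,c}  B: {a,c}
iter 3: done
  S: {a,b,c}  A: {a,b,c}  B: {a,c}

FIRST(A) = ["a", "b", "c"]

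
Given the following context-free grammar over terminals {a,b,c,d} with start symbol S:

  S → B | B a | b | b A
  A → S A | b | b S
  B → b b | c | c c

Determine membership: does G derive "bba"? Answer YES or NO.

Convert to CNF:
  S -> B T2 | T0 A | T0 T0 | T1 T1 | b | c
  A -> S A | T0 S | b
  B -> T0 T0 | T1 T1 | c
  T0 -> b
  T1 -> c
  T2 -> a

CYK table (by increasing span):
  cell(0,0) b: {A,S,T0}  orig:{A,S}
  cell(1,1) b: {A,S,T0}  orig:{A,S}
  cell(2,2) a: {T2}  orig:{}
  cell(0,1) bb: {A,B,S}
  cell(1,2) ba: ∅
  cell(0,2) bba: {S}

S ∈ T[0,2] ⇒ YES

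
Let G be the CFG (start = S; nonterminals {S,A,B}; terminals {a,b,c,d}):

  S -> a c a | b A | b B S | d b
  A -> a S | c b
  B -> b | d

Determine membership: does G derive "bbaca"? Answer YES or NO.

Convert to CNF:
  S -> T0 X4 | T2 A | T2 X5 | T3 T2
  A -> T0 S | T1 T2
  B -> b | d
  T0 -> a
  T1 -> c
  T2 -> b
  T3 -> d
  X4 -> T1 T0
  X5 -> B S

CYK table (by increasing span):
  [0..0]={B,T2}  "b"  orig:{B}
  [1..1]={B,T2}  "b"  orig:{B}
  [2..2]={T0}  "a"  orig:{}
  [3..3]={T1}  "c"  orig:{}
  [4..4]={T0}  "a"  orig:{}
  [0..1]=∅  "bb"
  [1..2]=∅  "ba"
  [2..3]=∅  "ac"
  [3..4]={X4}  "ca"  orig:{}
  [0..2]=∅  "bba"
  [1..3]=∅  "bac"
  [2..4]={S}  "aca"
  [0..3]=∅  "bbac"
  [1..4]={X5}  "baca"  orig:{}
  [0..4]={S}  "bbaca"

S ∈ T[0,4] ⇒ YES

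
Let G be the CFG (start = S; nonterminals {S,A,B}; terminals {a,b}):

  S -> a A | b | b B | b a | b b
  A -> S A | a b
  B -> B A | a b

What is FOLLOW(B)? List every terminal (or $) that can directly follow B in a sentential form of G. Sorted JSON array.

FIRST iteration:
round 1:
  A via A→a b: +{a}
  B via B→a b: +{a}
  S via S→a A: +{a}
  S via S→b: +{b}
  FIRST(S)={a,b}  FIRST(A)={a}  FIRST(B)={a}
round 2:
  A via A→S A: +{b}
  FIRST(S)={a,b}  FIRST(A)={a,b}  FIRST(B)={a}
round 3: done
  FIRST(S)={a,b}  FIRST(A)={a,b}  FIRST(B)={a}

FOLLOW sets:
initialize: $ ∈ FOLLOW(S)
round 1:
  A→S A: FOLLOW(S) ⊇ FIRST(A) = {a,b}; new: +{a,b}
  B→B A: FOLLOW(B) ⊇ FIRST(A) = {a,b}; new: +{a,b}
  B→B A: FOLLOW(A) ⊇ FOLLOW(B) ⊇ {a,b}; new: +{a,b}
  S→a A: FOLLOW(A) ⊇ FOLLOW(S) ⊇ {$,a,b}; new: +{$}
  S→b B: FOLLOW(B) ⊇ FOLLOW(S) ⊇ {$,a,b}; new: +{$}
  FOLLOW[S]={$,a,b}  FOLLOW[A]={$,a,b}  FOLLOW[B]={$,a,b}
round 2: — fixpoint
  FOLLOW[S]={$,a,b}  FOLLOW[A]={$,a,b}  FOLLOW[B]={$,a,b}

FOLLOW(B) = ["$", "a", "b"]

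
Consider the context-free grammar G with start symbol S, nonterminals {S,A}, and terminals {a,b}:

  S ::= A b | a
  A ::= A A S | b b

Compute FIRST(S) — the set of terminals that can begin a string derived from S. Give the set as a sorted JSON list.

FIRST iteration:
round 1:
  A via A→b b: +{b}
  S via S→A b: +{b}
  S via S→a: +{a}
  FIRST[S]={a,b}  FIRST[A]={b}
round 2: done
  FIRST[S]={a,b}  FIRST[A]={b}

FIRST(S) = ["a", "b"]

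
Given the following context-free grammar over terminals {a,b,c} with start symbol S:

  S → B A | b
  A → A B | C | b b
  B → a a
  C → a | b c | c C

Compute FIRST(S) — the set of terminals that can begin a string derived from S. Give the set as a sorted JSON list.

FIRST sets, iterate to fixpoint:
pass 1:
  A via A→b b: +{b}
  B via B→a a: +{a}
  C via C→a: +{a}
  C via C→b c: +{b}
  C via C→c C: +{c}
  S via S→B A: +{a}
  S via S→b: +{b}
  FIRST(S)={a,b}  FIRST(A)={b}  FIRST(B)={a}  FIRST(C)={a,b,c}
pass 2:
  A via A→C: +{a,c}
  FIRST(S)={a,b}  FIRST(A)={a,b,c}  FIRST(B)={a}  FIRST(C)={a,b,c}
pass 3: (no change)
  FIRST(S)={a,b}  FIRST(A)={a,b,c}  FIRST(B)={a}  FIRST(C)={a,b,c}

FIRST(S) = ["a", "b"]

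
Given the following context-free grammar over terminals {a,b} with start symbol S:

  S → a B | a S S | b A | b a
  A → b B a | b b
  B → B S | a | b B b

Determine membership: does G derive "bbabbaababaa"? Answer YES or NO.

CNF form of G:
  S -> T0 A | T0 T1 | T1 B | T1 X4
  A -> T0 T0 | T0 X2
  B -> B S | T0 X3 | a
  T0 -> b
  T1 -> a
  X2 -> B T1
  X3 -> B T0
  X4 -> S S

CYK fill:
  [0..0]={T0}  "b"  orig:{}
  [1..1]={T0}  "b"  orig:{}
  [2..2]={B,T1}  "a"  orig:{B}
  [3..3]={T0}  "b"  orig:{}
  [4..4]={T0}  "b"  orig:{}
  [5..5]={B,T1}  "a"  orig:{B}
  [6..6]={B,T1}  "a"  orig:{B}
  [7..7]={T0}  "b"  orig:{}
  [8..8]={B,T1}  "a"  orig:{B}
  [9..9]={T0}  "b"  orig:{}
  [10..10]={B,T1}  "a"  orig:{B}
  [11..11]={B,T1}  "a"  orig:{B}
  [0..1]={A}  "bb"
  [1..2]={S}  "ba"
  [2..3]={X3}  "ab"  orig:{}
  [3..4]={A}  "bb"
  [4..5]={S}  "ba"
  [5..6]={S,X2}  "aa"  orig:{S}
  [6..7]={X3}  "ab"  orig:{}
  [7..8]={S}  "ba"
  [8..9]={X3}  "ab"  orig:{}
  [9..10]={S}  "ba"
  [10..11]={S,X2}  "aa"  orig:{S}
  [0..2]=∅  "bba"
  [1..3]={B}  "bab"
  [2..4]=∅  "abb"
  [3..5]=∅  "bba"
  [4..6]={A}  "baa"
  [5..7]=∅  "aab"
  [6..8]={B}  "aba"
  [7..9]={B}  "bab"
  [8..10]={B}  "aba"
  [9..11]={A}  "baa"
  [0..3]=∅  "bbab"
  [1..4]={X3}  "babb"  orig:{}
  [2..5]=∅  "abba"
  [3..6]={S}  "bbaa"
  [4..7]=∅  "baab"
  [5..8]={S,X4}  "aaba"  orig:{S}
  [6..9]={S,X3}  "abab"  orig:{S}
  [7..10]={X2,X4}  "baba"  orig:{}
  [8..11]={X2}  "abaa"  orig:{}
  [0..4]={B}  "bbabb"
  [1..5]={B}  "babba"
  [2..6]={B}  "abbaa"
  [3..7]=∅  "bbaab"
  [4..8]=∅  "baaba"
  [5..9]={B}  "aabab"
  [6..10]={B,S}  "ababa"
  [7..11]={A,B}  "babaa"
  [0..5]={X2}  "bbabba"  orig:{}
  [1..6]={X2,X4}  "babbaa"  orig:{}
  [2..7]={X3}  "abbaab"  orig:{}
  [3..8]={X4}  "bbaaba"  orig:{}
  [4..9]={X4}  "baabab"  orig:{}
  [5..10]={B,S,X2,X4}  "aababa"  orig:{B,S}
  [6..11]={S,X2,X4}  "ababaa"  orig:{S}
  [0..6]={A,B}  "bbabbaa"
  [1..7]={B}  "babbaab"
  [2..8]={B,S}  "abbaaba"
  [3..9]=∅  "bbaabab"
  [4..10]={A,X4}  "baababa"  orig:{A}
  [5..11]={B,S,X2}  "aababaa"  orig:{B,S}
  [0..7]={X3}  "bbabbaab"  orig:{}
  [1..8]={X2}  "babbaaba"  orig:{}
  [2..9]={X3}  "abbaabab"  orig:{}
  [3..10]={S}  "bbaababa"
  [4..11]={A,X4}  "baababaa"  orig:{A}
  [0..8]={A,B}  "bbabbaaba"
  [1..9]={B}  "babbaabab"
  [2..10]={B,X4}  "abbaababa"  orig:{B}
  [3..11]={S}  "bbaababaa"
  [0..9]={X3}  "bbabbaabab"  orig:{}
  [1..10]={B,X2,X4}  "babbaababa"  orig:{B}
  [2..11]={B,X2}  "abbaababaa"  orig:{B}
  [0..10]={A,B}  "bbabbaababa"
  [1..11]={A,B,X2,X4}  "babbaababaa"  orig:{A,B}
  [0..11]={A,B,S,X2}  "bbabbaababaa"  orig:{A,B,S}

S ∈ T[0,11] ⇒ YES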